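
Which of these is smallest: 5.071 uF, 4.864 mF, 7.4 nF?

7.4 nF

5.071 uF = 0.000005071 F
4.864 mF = 0.004864 F
7.4 nF = 0.0000000074 F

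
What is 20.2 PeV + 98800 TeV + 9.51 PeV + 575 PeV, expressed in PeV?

703.51 PeV

In PeV:
  20.2 PeV → 20.2
  98800 TeV = 98800 × 10⁻³ PeV = 98.8
  9.51 PeV → 9.51
  575 PeV → 575
Sum: 20.2 + 98.8 + 9.51 + 575 = 703.51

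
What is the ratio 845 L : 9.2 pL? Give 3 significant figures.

(845) / (9.2 × 10⁻¹²) = 91.85 × 10¹²

91800000000000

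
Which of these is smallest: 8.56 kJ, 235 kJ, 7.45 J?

8.56 kJ = 8560 J
235 kJ = 235000 J
7.45 J = 7.45 J

7.45 J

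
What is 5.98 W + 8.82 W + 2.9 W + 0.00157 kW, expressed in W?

19.27 W

In W:
  5.98 W → 5.98
  8.82 W → 8.82
  2.9 W → 2.9
  0.00157 kW = 0.00157 × 10³ W = 1.57
Sum: 5.98 + 8.82 + 2.9 + 1.57 = 19.27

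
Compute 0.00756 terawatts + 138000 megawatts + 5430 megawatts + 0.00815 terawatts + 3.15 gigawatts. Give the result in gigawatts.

162.29 gigawatts

In gigawatts:
  0.00756 terawatts = 0.00756 × 10^3 gigawatts = 7.56
  138000 megawatts = 138000 × 10^-3 gigawatts = 138
  5430 megawatts = 5430 × 10^-3 gigawatts = 5.43
  0.00815 terawatts = 0.00815 × 10^3 gigawatts = 8.15
  3.15 gigawatts → 3.15
Sum: 7.56 + 138 + 5.43 + 8.15 + 3.15 = 162.29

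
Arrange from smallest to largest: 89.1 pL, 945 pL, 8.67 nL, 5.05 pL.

89.1 pL = 0.0000000000891 L
945 pL = 0.000000000945 L
8.67 nL = 0.00000000867 L
5.05 pL = 0.00000000000505 L

5.05 pL < 89.1 pL < 945 pL < 8.67 nL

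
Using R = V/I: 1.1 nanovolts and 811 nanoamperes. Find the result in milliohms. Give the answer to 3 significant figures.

(1.1e-9) / (811e-9) = 0.0013564 Ω

1.36 milliohms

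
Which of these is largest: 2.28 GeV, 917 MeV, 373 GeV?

2.28 GeV = 2280000000 eV
917 MeV = 917000000 eV
373 GeV = 373000000000 eV

373 GeV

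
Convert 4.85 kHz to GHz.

kilo = 1e3, giga = 1e9; factor is 1e-6.
4.85 × 1e-6 = 0.00000485

0.00000485 GHz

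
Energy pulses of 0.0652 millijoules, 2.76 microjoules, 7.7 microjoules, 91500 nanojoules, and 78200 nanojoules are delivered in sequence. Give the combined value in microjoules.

In microjoules:
  0.0652 millijoules = 0.0652 × 10^3 microjoules = 65.2
  2.76 microjoules → 2.76
  7.7 microjoules → 7.7
  91500 nanojoules = 91500 × 10^-3 microjoules = 91.5
  78200 nanojoules = 78200 × 10^-3 microjoules = 78.2
Sum: 65.2 + 2.76 + 7.7 + 91.5 + 78.2 = 245.36

245.36 microjoules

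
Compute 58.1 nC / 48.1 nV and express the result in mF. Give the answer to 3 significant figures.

(58.1e-9) / (48.1e-9) = 1.2079 F

1210 mF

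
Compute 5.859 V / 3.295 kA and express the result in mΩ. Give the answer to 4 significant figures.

(5.859) / (3.295 × 10^3) = 1.77815 × 10^-3 Ω

1.778 mΩ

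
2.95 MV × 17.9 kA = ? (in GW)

2.95 × 10⁶ × 17.9 × 10³ = 52.805 × 10⁹ W

52.805 GW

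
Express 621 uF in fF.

621000000000 fF

micro = 10^-6, femto = 10^-15; factor is 10^9.
621 × 10^9 = 621000000000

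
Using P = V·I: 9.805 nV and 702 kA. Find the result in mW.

6.88311 mW

9.805 × 10⁻⁹ × 702 × 10³ = 6883.11 × 10⁻⁶ W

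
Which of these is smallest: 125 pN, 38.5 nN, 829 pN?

125 pN = 0.000000000125 N
38.5 nN = 0.0000000385 N
829 pN = 0.000000000829 N

125 pN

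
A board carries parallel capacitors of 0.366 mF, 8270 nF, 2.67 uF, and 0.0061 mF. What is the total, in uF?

383.04 uF

In uF:
  0.366 mF = 0.366e3 uF = 366
  8270 nF = 8270e-3 uF = 8.27
  2.67 uF → 2.67
  0.0061 mF = 0.0061e3 uF = 6.1
Sum: 366 + 8.27 + 2.67 + 6.1 = 383.04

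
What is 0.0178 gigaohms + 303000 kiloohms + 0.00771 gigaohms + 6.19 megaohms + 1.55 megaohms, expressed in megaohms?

In megaohms:
  0.0178 gigaohms = 0.0178e3 megaohms = 17.8
  303000 kiloohms = 303000e-3 megaohms = 303
  0.00771 gigaohms = 0.00771e3 megaohms = 7.71
  6.19 megaohms → 6.19
  1.55 megaohms → 1.55
Sum: 17.8 + 303 + 7.71 + 6.19 + 1.55 = 336.25

336.25 megaohms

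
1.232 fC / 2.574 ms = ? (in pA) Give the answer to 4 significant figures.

0.4786 pA

(1.232 × 10⁻¹⁵) / (2.574 × 10⁻³) = 0.478632 × 10⁻¹² A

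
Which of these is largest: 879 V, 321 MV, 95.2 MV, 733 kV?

321 MV

879 V = 879 V
321 MV = 321000000 V
95.2 MV = 95200000 V
733 kV = 733000 V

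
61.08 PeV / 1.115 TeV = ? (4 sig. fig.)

54780

(61.08 × 10¹⁵) / (1.115 × 10¹²) = 54.78 × 10³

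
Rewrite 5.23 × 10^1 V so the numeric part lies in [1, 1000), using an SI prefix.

= 52.3 V; mantissa already in [1, 1000).

52.3 V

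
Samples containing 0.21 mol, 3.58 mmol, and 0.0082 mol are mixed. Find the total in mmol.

221.78 mmol

In mmol:
  0.21 mol = 0.21 × 10^3 mmol = 210
  3.58 mmol → 3.58
  0.0082 mol = 0.0082 × 10^3 mmol = 8.2
Sum: 210 + 3.58 + 8.2 = 221.78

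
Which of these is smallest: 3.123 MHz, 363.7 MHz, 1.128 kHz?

1.128 kHz

3.123 MHz = 3123000 Hz
363.7 MHz = 363700000 Hz
1.128 kHz = 1128 Hz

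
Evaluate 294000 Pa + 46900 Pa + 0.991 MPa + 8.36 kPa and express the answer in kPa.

In kPa:
  294000 Pa = 294000 × 10^-3 kPa = 294
  46900 Pa = 46900 × 10^-3 kPa = 46.9
  0.991 MPa = 0.991 × 10^3 kPa = 991
  8.36 kPa → 8.36
Sum: 294 + 46.9 + 991 + 8.36 = 1340.26

1340.26 kPa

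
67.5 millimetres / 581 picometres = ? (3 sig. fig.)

(67.5e-3) / (581e-12) = 0.1162e9

116000000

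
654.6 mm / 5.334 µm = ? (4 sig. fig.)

(654.6 × 10⁻³) / (5.334 × 10⁻⁶) = 122.72 × 10³

122700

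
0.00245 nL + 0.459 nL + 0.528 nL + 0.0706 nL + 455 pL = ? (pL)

In pL:
  0.00245 nL = 0.00245 × 10³ pL = 2.45
  0.459 nL = 0.459 × 10³ pL = 459
  0.528 nL = 0.528 × 10³ pL = 528
  0.0706 nL = 0.0706 × 10³ pL = 70.6
  455 pL → 455
Sum: 2.45 + 459 + 528 + 70.6 + 455 = 1515.05

1515.05 pL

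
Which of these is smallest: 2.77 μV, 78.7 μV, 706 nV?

706 nV

2.77 μV = 0.00000277 V
78.7 μV = 0.0000787 V
706 nV = 0.000000706 V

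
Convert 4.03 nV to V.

nano = 10⁻⁹, (no prefix) = 10⁰; factor is 10⁻⁹.
4.03 × 10⁻⁹ = 0.00000000403

0.00000000403 V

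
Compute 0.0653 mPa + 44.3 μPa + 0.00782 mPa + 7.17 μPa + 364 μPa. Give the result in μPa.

In μPa:
  0.0653 mPa = 0.0653e3 μPa = 65.3
  44.3 μPa → 44.3
  0.00782 mPa = 0.00782e3 μPa = 7.82
  7.17 μPa → 7.17
  364 μPa → 364
Sum: 65.3 + 44.3 + 7.82 + 7.17 + 364 = 488.59

488.59 μPa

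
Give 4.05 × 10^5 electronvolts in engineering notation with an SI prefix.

405 kiloelectronvolts

= 405 × 10^3 electronvolts; 10^3 is kilo.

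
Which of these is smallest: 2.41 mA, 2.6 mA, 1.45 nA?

1.45 nA

2.41 mA = 0.00241 A
2.6 mA = 0.0026 A
1.45 nA = 0.00000000145 A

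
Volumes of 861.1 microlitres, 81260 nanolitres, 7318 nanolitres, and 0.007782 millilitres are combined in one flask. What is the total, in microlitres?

957.46 microlitres

In microlitres:
  861.1 microlitres → 861.1
  81260 nanolitres = 81260 × 10⁻³ microlitres = 81.26
  7318 nanolitres = 7318 × 10⁻³ microlitres = 7.318
  0.007782 millilitres = 0.007782 × 10³ microlitres = 7.782
Sum: 861.1 + 81.26 + 7.318 + 7.782 = 957.46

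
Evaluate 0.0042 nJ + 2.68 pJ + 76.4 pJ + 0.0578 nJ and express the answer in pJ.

In pJ:
  0.0042 nJ = 0.0042e3 pJ = 4.2
  2.68 pJ → 2.68
  76.4 pJ → 76.4
  0.0578 nJ = 0.0578e3 pJ = 57.8
Sum: 4.2 + 2.68 + 76.4 + 57.8 = 141.08

141.08 pJ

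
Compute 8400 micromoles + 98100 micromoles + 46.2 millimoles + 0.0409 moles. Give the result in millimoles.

In millimoles:
  8400 micromoles = 8400 × 10^-3 millimoles = 8.4
  98100 micromoles = 98100 × 10^-3 millimoles = 98.1
  46.2 millimoles → 46.2
  0.0409 moles = 0.0409 × 10^3 millimoles = 40.9
Sum: 8.4 + 98.1 + 46.2 + 40.9 = 193.6

193.6 millimoles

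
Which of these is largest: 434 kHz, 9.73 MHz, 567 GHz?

434 kHz = 434000 Hz
9.73 MHz = 9730000 Hz
567 GHz = 567000000000 Hz

567 GHz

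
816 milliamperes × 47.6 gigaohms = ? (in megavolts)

38841.6 megavolts

816e-3 × 47.6e9 = 38841.6e6 V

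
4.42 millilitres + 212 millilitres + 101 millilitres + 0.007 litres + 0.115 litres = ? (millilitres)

439.42 millilitres

In millilitres:
  4.42 millilitres → 4.42
  212 millilitres → 212
  101 millilitres → 101
  0.007 litres = 0.007e3 millilitres = 7
  0.115 litres = 0.115e3 millilitres = 115
Sum: 4.42 + 212 + 101 + 7 + 115 = 439.42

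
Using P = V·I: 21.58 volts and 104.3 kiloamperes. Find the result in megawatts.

21.58 × 104.3 × 10³ = 2250.794 × 10³ W

2.250794 megawatts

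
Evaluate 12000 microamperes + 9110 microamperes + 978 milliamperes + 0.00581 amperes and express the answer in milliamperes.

In milliamperes:
  12000 microamperes = 12000 × 10⁻³ milliamperes = 12
  9110 microamperes = 9110 × 10⁻³ milliamperes = 9.11
  978 milliamperes → 978
  0.00581 amperes = 0.00581 × 10³ milliamperes = 5.81
Sum: 12 + 9.11 + 978 + 5.81 = 1004.92

1004.92 milliamperes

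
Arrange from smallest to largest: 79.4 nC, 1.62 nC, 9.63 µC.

79.4 nC = 0.0000000794 C
1.62 nC = 0.00000000162 C
9.63 µC = 0.00000963 C

1.62 nC < 79.4 nC < 9.63 µC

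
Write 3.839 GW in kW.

giga = 1e9, kilo = 1e3; factor is 1e6.
3.839 × 1e6 = 3839000

3839000 kW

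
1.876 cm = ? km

0.00001876 km

centi = 1e-2, kilo = 1e3; factor is 1e-5.
1.876 × 1e-5 = 0.00001876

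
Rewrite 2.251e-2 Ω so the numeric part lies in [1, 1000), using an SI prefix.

= 22.51e-3 Ω; 1e-3 is milli.

22.51 mΩ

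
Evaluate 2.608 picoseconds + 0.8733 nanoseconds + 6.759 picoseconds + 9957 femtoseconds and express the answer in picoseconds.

In picoseconds:
  2.608 picoseconds → 2.608
  0.8733 nanoseconds = 0.8733 × 10³ picoseconds = 873.3
  6.759 picoseconds → 6.759
  9957 femtoseconds = 9957 × 10⁻³ picoseconds = 9.957
Sum: 2.608 + 873.3 + 6.759 + 9.957 = 892.624

892.624 picoseconds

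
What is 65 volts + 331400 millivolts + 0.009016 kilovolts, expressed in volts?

405.416 volts

In volts:
  65 volts → 65
  331400 millivolts = 331400e-3 volts = 331.4
  0.009016 kilovolts = 0.009016e3 volts = 9.016
Sum: 65 + 331.4 + 9.016 = 405.416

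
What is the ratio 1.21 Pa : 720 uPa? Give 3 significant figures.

1680

(1.21) / (720e-6) = 0.001681e6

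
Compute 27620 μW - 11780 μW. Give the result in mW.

15.84 mW

In mW:
  27620 μW = 27620 × 10⁻³ mW = 27.62
  11780 μW = 11780 × 10⁻³ mW = 11.78
Difference: 27.62 - 11.78 = 15.84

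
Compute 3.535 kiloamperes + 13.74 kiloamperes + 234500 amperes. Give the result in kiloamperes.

251.775 kiloamperes

In kiloamperes:
  3.535 kiloamperes → 3.535
  13.74 kiloamperes → 13.74
  234500 amperes = 234500 × 10^-3 kiloamperes = 234.5
Sum: 3.535 + 13.74 + 234.5 = 251.775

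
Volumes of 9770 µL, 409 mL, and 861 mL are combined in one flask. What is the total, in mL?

1279.77 mL

In mL:
  9770 µL = 9770 × 10^-3 mL = 9.77
  409 mL → 409
  861 mL → 861
Sum: 9.77 + 409 + 861 = 1279.77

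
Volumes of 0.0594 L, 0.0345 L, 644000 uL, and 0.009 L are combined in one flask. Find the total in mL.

In mL:
  0.0594 L = 0.0594 × 10^3 mL = 59.4
  0.0345 L = 0.0345 × 10^3 mL = 34.5
  644000 uL = 644000 × 10^-3 mL = 644
  0.009 L = 0.009 × 10^3 mL = 9
Sum: 59.4 + 34.5 + 644 + 9 = 746.9

746.9 mL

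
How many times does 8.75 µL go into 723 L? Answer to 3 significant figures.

82600000

(723) / (8.75 × 10⁻⁶) = 82.63 × 10⁶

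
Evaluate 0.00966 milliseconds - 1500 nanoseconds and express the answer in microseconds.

In microseconds:
  0.00966 milliseconds = 0.00966 × 10^3 microseconds = 9.66
  1500 nanoseconds = 1500 × 10^-3 microseconds = 1.5
Difference: 9.66 - 1.5 = 8.16

8.16 microseconds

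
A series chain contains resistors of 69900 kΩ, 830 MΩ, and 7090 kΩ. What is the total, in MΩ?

In MΩ:
  69900 kΩ = 69900e-3 MΩ = 69.9
  830 MΩ → 830
  7090 kΩ = 7090e-3 MΩ = 7.09
Sum: 69.9 + 830 + 7.09 = 906.99

906.99 MΩ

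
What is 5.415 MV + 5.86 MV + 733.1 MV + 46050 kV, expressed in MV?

In MV:
  5.415 MV → 5.415
  5.86 MV → 5.86
  733.1 MV → 733.1
  46050 kV = 46050 × 10⁻³ MV = 46.05
Sum: 5.415 + 5.86 + 733.1 + 46.05 = 790.425

790.425 MV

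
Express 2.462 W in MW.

0.000002462 MW

(no prefix) = 1e0, mega = 1e6; factor is 1e-6.
2.462 × 1e-6 = 0.000002462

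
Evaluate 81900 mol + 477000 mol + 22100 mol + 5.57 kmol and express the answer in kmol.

586.57 kmol

In kmol:
  81900 mol = 81900e-3 kmol = 81.9
  477000 mol = 477000e-3 kmol = 477
  22100 mol = 22100e-3 kmol = 22.1
  5.57 kmol → 5.57
Sum: 81.9 + 477 + 22.1 + 5.57 = 586.57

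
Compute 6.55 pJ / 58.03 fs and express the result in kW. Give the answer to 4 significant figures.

(6.55e-12) / (58.03e-15) = 0.112873e3 W

0.1129 kW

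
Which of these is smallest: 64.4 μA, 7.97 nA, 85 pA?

64.4 μA = 0.0000644 A
7.97 nA = 0.00000000797 A
85 pA = 0.000000000085 A

85 pA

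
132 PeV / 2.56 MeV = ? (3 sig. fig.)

51600000000

(132 × 10^15) / (2.56 × 10^6) = 51.56 × 10^9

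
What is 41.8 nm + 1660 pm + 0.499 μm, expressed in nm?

542.46 nm

In nm:
  41.8 nm → 41.8
  1660 pm = 1660 × 10⁻³ nm = 1.66
  0.499 μm = 0.499 × 10³ nm = 499
Sum: 41.8 + 1.66 + 499 = 542.46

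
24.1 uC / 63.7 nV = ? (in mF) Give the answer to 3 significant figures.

378000 mF

(24.1 × 10^-6) / (63.7 × 10^-9) = 0.37834 × 10^3 F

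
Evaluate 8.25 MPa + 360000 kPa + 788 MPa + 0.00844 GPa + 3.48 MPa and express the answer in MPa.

In MPa:
  8.25 MPa → 8.25
  360000 kPa = 360000 × 10⁻³ MPa = 360
  788 MPa → 788
  0.00844 GPa = 0.00844 × 10³ MPa = 8.44
  3.48 MPa → 3.48
Sum: 8.25 + 360 + 788 + 8.44 + 3.48 = 1168.17

1168.17 MPa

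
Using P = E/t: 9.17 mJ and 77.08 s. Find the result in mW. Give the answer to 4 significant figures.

(9.17e-3) / (77.08) = 0.118967e-3 W

0.1190 mW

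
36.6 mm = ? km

0.0000366 km

milli = 1e-3, kilo = 1e3; factor is 1e-6.
36.6 × 1e-6 = 0.0000366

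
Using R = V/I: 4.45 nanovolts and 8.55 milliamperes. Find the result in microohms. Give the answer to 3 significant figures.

0.520 microohms

(4.45e-9) / (8.55e-3) = 0.52047e-6 Ω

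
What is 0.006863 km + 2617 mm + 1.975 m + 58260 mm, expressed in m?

69.715 m

In m:
  0.006863 km = 0.006863 × 10³ m = 6.863
  2617 mm = 2617 × 10⁻³ m = 2.617
  1.975 m → 1.975
  58260 mm = 58260 × 10⁻³ m = 58.26
Sum: 6.863 + 2.617 + 1.975 + 58.26 = 69.715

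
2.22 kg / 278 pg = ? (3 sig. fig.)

(2.22 × 10³) / (278 × 10⁻¹²) = 0.007986 × 10¹⁵

7990000000000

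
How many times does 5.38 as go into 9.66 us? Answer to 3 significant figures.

1800000000000

(9.66 × 10⁻⁶) / (5.38 × 10⁻¹⁸) = 1.796 × 10¹²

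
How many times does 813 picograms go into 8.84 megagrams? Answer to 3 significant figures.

(8.84 × 10⁶) / (813 × 10⁻¹²) = 0.01087 × 10¹⁸

10900000000000000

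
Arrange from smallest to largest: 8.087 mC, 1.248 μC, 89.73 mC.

1.248 μC < 8.087 mC < 89.73 mC

8.087 mC = 0.008087 C
1.248 μC = 0.000001248 C
89.73 mC = 0.08973 C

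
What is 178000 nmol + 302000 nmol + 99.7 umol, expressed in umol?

In umol:
  178000 nmol = 178000e-3 umol = 178
  302000 nmol = 302000e-3 umol = 302
  99.7 umol → 99.7
Sum: 178 + 302 + 99.7 = 579.7

579.7 umol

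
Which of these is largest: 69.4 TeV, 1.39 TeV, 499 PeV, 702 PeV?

69.4 TeV = 69400000000000 eV
1.39 TeV = 1390000000000 eV
499 PeV = 499000000000000000 eV
702 PeV = 702000000000000000 eV

702 PeV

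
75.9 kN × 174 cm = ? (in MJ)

75.9 × 10³ × 174 × 10⁻² = 13206.6 × 10¹ J

0.132066 MJ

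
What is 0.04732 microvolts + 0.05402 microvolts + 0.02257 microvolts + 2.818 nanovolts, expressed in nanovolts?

In nanovolts:
  0.04732 microvolts = 0.04732 × 10^3 nanovolts = 47.32
  0.05402 microvolts = 0.05402 × 10^3 nanovolts = 54.02
  0.02257 microvolts = 0.02257 × 10^3 nanovolts = 22.57
  2.818 nanovolts → 2.818
Sum: 47.32 + 54.02 + 22.57 + 2.818 = 126.728

126.728 nanovolts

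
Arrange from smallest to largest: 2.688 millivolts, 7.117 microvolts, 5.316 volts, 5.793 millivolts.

2.688 millivolts = 0.002688 volts
7.117 microvolts = 0.000007117 volts
5.316 volts = 5.316 volts
5.793 millivolts = 0.005793 volts

7.117 microvolts < 2.688 millivolts < 5.793 millivolts < 5.316 volts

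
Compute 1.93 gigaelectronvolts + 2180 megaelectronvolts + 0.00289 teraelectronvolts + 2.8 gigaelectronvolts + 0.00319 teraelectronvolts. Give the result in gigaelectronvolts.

In gigaelectronvolts:
  1.93 gigaelectronvolts → 1.93
  2180 megaelectronvolts = 2180 × 10^-3 gigaelectronvolts = 2.18
  0.00289 teraelectronvolts = 0.00289 × 10^3 gigaelectronvolts = 2.89
  2.8 gigaelectronvolts → 2.8
  0.00319 teraelectronvolts = 0.00319 × 10^3 gigaelectronvolts = 3.19
Sum: 1.93 + 2.18 + 2.89 + 2.8 + 3.19 = 12.99

12.99 gigaelectronvolts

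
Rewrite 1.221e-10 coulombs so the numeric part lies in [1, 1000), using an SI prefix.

= 122.1e-12 coulombs; 1e-12 is pico.

122.1 picocoulombs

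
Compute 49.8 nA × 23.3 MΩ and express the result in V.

1.16034 V

49.8 × 10⁻⁹ × 23.3 × 10⁶ = 1160.34 × 10⁻³ V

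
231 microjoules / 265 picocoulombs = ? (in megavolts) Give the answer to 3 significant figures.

0.872 megavolts

(231 × 10^-6) / (265 × 10^-12) = 0.8717 × 10^6 V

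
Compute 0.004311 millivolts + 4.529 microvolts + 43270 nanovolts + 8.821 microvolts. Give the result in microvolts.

In microvolts:
  0.004311 millivolts = 0.004311 × 10^3 microvolts = 4.311
  4.529 microvolts → 4.529
  43270 nanovolts = 43270 × 10^-3 microvolts = 43.27
  8.821 microvolts → 8.821
Sum: 4.311 + 4.529 + 43.27 + 8.821 = 60.931

60.931 microvolts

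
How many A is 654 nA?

nano = 10^-9, (no prefix) = 10^0; factor is 10^-9.
654 × 10^-9 = 0.000000654

0.000000654 A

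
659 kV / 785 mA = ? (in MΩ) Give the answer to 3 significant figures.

(659e3) / (785e-3) = 0.83949e6 Ω

0.839 MΩ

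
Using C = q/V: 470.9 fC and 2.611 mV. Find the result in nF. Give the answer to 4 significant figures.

0.1804 nF

(470.9 × 10⁻¹⁵) / (2.611 × 10⁻³) = 180.352 × 10⁻¹² F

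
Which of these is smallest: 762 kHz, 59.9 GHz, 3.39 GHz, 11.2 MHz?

762 kHz

762 kHz = 762000 Hz
59.9 GHz = 59900000000 Hz
3.39 GHz = 3390000000 Hz
11.2 MHz = 11200000 Hz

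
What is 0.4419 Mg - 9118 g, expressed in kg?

432.782 kg

In kg:
  0.4419 Mg = 0.4419 × 10^3 kg = 441.9
  9118 g = 9118 × 10^-3 kg = 9.118
Difference: 441.9 - 9.118 = 432.782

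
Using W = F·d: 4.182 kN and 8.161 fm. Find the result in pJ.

34.129302 pJ

4.182e3 × 8.161e-15 = 34.129302e-12 J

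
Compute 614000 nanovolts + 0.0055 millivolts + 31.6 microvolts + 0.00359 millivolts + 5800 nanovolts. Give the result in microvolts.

660.49 microvolts

In microvolts:
  614000 nanovolts = 614000 × 10^-3 microvolts = 614
  0.0055 millivolts = 0.0055 × 10^3 microvolts = 5.5
  31.6 microvolts → 31.6
  0.00359 millivolts = 0.00359 × 10^3 microvolts = 3.59
  5800 nanovolts = 5800 × 10^-3 microvolts = 5.8
Sum: 614 + 5.5 + 31.6 + 3.59 + 5.8 = 660.49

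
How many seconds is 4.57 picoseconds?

0.00000000000457 seconds

pico = 10⁻¹², (no prefix) = 10⁰; factor is 10⁻¹².
4.57 × 10⁻¹² = 0.00000000000457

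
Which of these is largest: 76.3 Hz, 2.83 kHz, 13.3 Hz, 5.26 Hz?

2.83 kHz

76.3 Hz = 76.3 Hz
2.83 kHz = 2830 Hz
13.3 Hz = 13.3 Hz
5.26 Hz = 5.26 Hz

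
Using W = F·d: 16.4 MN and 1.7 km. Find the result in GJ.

16.4 × 10⁶ × 1.7 × 10³ = 27.88 × 10⁹ J

27.88 GJ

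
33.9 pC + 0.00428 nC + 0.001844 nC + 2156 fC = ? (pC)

42.18 pC

In pC:
  33.9 pC → 33.9
  0.00428 nC = 0.00428 × 10^3 pC = 4.28
  0.001844 nC = 0.001844 × 10^3 pC = 1.844
  2156 fC = 2156 × 10^-3 pC = 2.156
Sum: 33.9 + 4.28 + 1.844 + 2.156 = 42.18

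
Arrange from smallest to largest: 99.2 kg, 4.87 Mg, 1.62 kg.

99.2 kg = 99200 g
4.87 Mg = 4870000 g
1.62 kg = 1620 g

1.62 kg < 99.2 kg < 4.87 Mg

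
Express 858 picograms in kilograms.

0.000000000000858 kilograms

pico = 10^-12, kilo = 10^3; factor is 10^-15.
858 × 10^-15 = 0.000000000000858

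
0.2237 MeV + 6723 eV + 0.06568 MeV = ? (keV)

In keV:
  0.2237 MeV = 0.2237e3 keV = 223.7
  6723 eV = 6723e-3 keV = 6.723
  0.06568 MeV = 0.06568e3 keV = 65.68
Sum: 223.7 + 6.723 + 65.68 = 296.103

296.103 keV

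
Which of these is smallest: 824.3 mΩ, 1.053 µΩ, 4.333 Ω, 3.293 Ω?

1.053 µΩ

824.3 mΩ = 0.8243 Ω
1.053 µΩ = 0.000001053 Ω
4.333 Ω = 4.333 Ω
3.293 Ω = 3.293 Ω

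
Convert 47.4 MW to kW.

47400 kW

mega = 1e6, kilo = 1e3; factor is 1e3.
47.4 × 1e3 = 47400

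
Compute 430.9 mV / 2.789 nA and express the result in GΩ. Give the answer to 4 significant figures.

0.1545 GΩ

(430.9e-3) / (2.789e-9) = 154.5e6 Ω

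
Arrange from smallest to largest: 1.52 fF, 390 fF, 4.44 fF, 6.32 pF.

1.52 fF = 0.00000000000000152 F
390 fF = 0.00000000000039 F
4.44 fF = 0.00000000000000444 F
6.32 pF = 0.00000000000632 F

1.52 fF < 4.44 fF < 390 fF < 6.32 pF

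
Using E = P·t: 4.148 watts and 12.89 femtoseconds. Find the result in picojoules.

0.05346772 picojoules

4.148 × 12.89 × 10⁻¹⁵ = 53.46772 × 10⁻¹⁵ J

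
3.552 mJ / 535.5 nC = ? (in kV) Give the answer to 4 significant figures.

6.633 kV

(3.552 × 10⁻³) / (535.5 × 10⁻⁹) = 0.00663305 × 10⁶ V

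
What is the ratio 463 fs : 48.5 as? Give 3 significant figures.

(463e-15) / (48.5e-18) = 9.546e3

9550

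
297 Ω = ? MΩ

(no prefix) = 10^0, mega = 10^6; factor is 10^-6.
297 × 10^-6 = 0.000297

0.000297 MΩ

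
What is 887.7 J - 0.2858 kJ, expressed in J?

601.9 J

In J:
  887.7 J → 887.7
  0.2858 kJ = 0.2858e3 J = 285.8
Difference: 887.7 - 285.8 = 601.9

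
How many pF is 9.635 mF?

milli = 10⁻³, pico = 10⁻¹²; factor is 10⁹.
9.635 × 10⁹ = 9635000000

9635000000 pF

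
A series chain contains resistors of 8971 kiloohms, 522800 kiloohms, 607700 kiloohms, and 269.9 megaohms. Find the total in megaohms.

1409.371 megaohms

In megaohms:
  8971 kiloohms = 8971 × 10^-3 megaohms = 8.971
  522800 kiloohms = 522800 × 10^-3 megaohms = 522.8
  607700 kiloohms = 607700 × 10^-3 megaohms = 607.7
  269.9 megaohms → 269.9
Sum: 8.971 + 522.8 + 607.7 + 269.9 = 1409.371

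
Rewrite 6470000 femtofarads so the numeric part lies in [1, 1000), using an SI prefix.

= 6.47e-9 farads; 1e-9 is nano.

6.47 nanofarads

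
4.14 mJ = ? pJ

4140000000 pJ

milli = 1e-3, pico = 1e-12; factor is 1e9.
4.14 × 1e9 = 4140000000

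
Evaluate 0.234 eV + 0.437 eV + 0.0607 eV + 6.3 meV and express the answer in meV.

738 meV

In meV:
  0.234 eV = 0.234 × 10³ meV = 234
  0.437 eV = 0.437 × 10³ meV = 437
  0.0607 eV = 0.0607 × 10³ meV = 60.7
  6.3 meV → 6.3
Sum: 234 + 437 + 60.7 + 6.3 = 738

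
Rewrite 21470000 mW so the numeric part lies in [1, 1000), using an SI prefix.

21.47 kW

= 21.47 × 10³ W; 10³ is kilo.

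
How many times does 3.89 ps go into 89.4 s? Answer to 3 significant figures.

(89.4) / (3.89 × 10^-12) = 22.98 × 10^12

23000000000000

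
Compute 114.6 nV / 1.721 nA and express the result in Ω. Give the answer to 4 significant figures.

66.59 Ω

(114.6 × 10⁻⁹) / (1.721 × 10⁻⁹) = 66.5892 Ω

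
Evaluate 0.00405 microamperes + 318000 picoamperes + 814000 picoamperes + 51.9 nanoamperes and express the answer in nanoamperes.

In nanoamperes:
  0.00405 microamperes = 0.00405e3 nanoamperes = 4.05
  318000 picoamperes = 318000e-3 nanoamperes = 318
  814000 picoamperes = 814000e-3 nanoamperes = 814
  51.9 nanoamperes → 51.9
Sum: 4.05 + 318 + 814 + 51.9 = 1187.95

1187.95 nanoamperes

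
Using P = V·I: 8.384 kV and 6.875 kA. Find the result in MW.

8.384 × 10^3 × 6.875 × 10^3 = 57.64 × 10^6 W

57.64 MW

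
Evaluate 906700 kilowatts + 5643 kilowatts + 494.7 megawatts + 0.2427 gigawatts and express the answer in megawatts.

In megawatts:
  906700 kilowatts = 906700 × 10⁻³ megawatts = 906.7
  5643 kilowatts = 5643 × 10⁻³ megawatts = 5.643
  494.7 megawatts → 494.7
  0.2427 gigawatts = 0.2427 × 10³ megawatts = 242.7
Sum: 906.7 + 5.643 + 494.7 + 242.7 = 1649.743

1649.743 megawatts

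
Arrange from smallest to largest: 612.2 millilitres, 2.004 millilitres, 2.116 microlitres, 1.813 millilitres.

612.2 millilitres = 0.6122 litres
2.004 millilitres = 0.002004 litres
2.116 microlitres = 0.000002116 litres
1.813 millilitres = 0.001813 litres

2.116 microlitres < 1.813 millilitres < 2.004 millilitres < 612.2 millilitres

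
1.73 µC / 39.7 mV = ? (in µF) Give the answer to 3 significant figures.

43.6 µF

(1.73 × 10⁻⁶) / (39.7 × 10⁻³) = 0.043577 × 10⁻³ F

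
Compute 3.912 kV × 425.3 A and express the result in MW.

3.912 × 10³ × 425.3 = 1663.7736 × 10³ W

1.6637736 MW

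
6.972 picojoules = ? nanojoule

pico = 10^-12, nano = 10^-9; factor is 10^-3.
6.972 × 10^-3 = 0.006972

0.006972 nanojoules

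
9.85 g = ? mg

(no prefix) = 10⁰, milli = 10⁻³; factor is 10³.
9.85 × 10³ = 9850

9850 mg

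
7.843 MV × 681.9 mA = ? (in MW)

5.3481417 MW

7.843 × 10⁶ × 681.9 × 10⁻³ = 5348.1417 × 10³ W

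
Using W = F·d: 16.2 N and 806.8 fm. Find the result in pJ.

13.07016 pJ

16.2 × 806.8 × 10^-15 = 13070.16 × 10^-15 J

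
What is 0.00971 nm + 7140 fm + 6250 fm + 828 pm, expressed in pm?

In pm:
  0.00971 nm = 0.00971e3 pm = 9.71
  7140 fm = 7140e-3 pm = 7.14
  6250 fm = 6250e-3 pm = 6.25
  828 pm → 828
Sum: 9.71 + 7.14 + 6.25 + 828 = 851.1

851.1 pm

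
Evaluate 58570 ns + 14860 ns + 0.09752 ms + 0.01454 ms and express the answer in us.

185.49 us

In us:
  58570 ns = 58570 × 10^-3 us = 58.57
  14860 ns = 14860 × 10^-3 us = 14.86
  0.09752 ms = 0.09752 × 10^3 us = 97.52
  0.01454 ms = 0.01454 × 10^3 us = 14.54
Sum: 58.57 + 14.86 + 97.52 + 14.54 = 185.49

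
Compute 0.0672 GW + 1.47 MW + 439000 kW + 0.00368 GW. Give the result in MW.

In MW:
  0.0672 GW = 0.0672 × 10³ MW = 67.2
  1.47 MW → 1.47
  439000 kW = 439000 × 10⁻³ MW = 439
  0.00368 GW = 0.00368 × 10³ MW = 3.68
Sum: 67.2 + 1.47 + 439 + 3.68 = 511.35

511.35 MW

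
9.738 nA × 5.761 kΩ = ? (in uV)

9.738 × 10⁻⁹ × 5.761 × 10³ = 56.100618 × 10⁻⁶ V

56.100618 uV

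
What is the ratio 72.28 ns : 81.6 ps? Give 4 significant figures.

885.8

(72.28 × 10^-9) / (81.6 × 10^-12) = 0.88578 × 10^3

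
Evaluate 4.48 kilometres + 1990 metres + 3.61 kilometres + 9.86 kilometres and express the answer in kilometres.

19.94 kilometres

In kilometres:
  4.48 kilometres → 4.48
  1990 metres = 1990e-3 kilometres = 1.99
  3.61 kilometres → 3.61
  9.86 kilometres → 9.86
Sum: 4.48 + 1.99 + 3.61 + 9.86 = 19.94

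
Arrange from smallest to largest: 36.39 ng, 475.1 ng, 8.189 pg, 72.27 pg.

36.39 ng = 0.00000003639 g
475.1 ng = 0.0000004751 g
8.189 pg = 0.000000000008189 g
72.27 pg = 0.00000000007227 g

8.189 pg < 72.27 pg < 36.39 ng < 475.1 ng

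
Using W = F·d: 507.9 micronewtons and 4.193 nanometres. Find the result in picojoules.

2.1296247 picojoules

507.9 × 10⁻⁶ × 4.193 × 10⁻⁹ = 2129.6247 × 10⁻¹⁵ J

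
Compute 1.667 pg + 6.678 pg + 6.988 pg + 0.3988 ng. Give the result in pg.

In pg:
  1.667 pg → 1.667
  6.678 pg → 6.678
  6.988 pg → 6.988
  0.3988 ng = 0.3988e3 pg = 398.8
Sum: 1.667 + 6.678 + 6.988 + 398.8 = 414.133

414.133 pg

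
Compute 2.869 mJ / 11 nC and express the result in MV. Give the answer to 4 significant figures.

(2.869e-3) / (11e-9) = 0.260818e6 V

0.2608 MV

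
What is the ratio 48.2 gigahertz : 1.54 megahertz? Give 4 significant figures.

31300

(48.2e9) / (1.54e6) = 31.299e3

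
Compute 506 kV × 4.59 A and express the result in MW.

2.32254 MW

506 × 10^3 × 4.59 = 2322.54 × 10^3 W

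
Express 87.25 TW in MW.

tera = 10¹², mega = 10⁶; factor is 10⁶.
87.25 × 10⁶ = 87250000

87250000 MW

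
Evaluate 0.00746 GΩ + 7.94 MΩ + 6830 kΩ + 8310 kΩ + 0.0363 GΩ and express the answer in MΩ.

66.84 MΩ

In MΩ:
  0.00746 GΩ = 0.00746 × 10³ MΩ = 7.46
  7.94 MΩ → 7.94
  6830 kΩ = 6830 × 10⁻³ MΩ = 6.83
  8310 kΩ = 8310 × 10⁻³ MΩ = 8.31
  0.0363 GΩ = 0.0363 × 10³ MΩ = 36.3
Sum: 7.46 + 7.94 + 6.83 + 8.31 + 36.3 = 66.84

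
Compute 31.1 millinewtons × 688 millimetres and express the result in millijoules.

31.1 × 10⁻³ × 688 × 10⁻³ = 21396.8 × 10⁻⁶ J

21.3968 millijoules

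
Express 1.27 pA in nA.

pico = 10⁻¹², nano = 10⁻⁹; factor is 10⁻³.
1.27 × 10⁻³ = 0.00127

0.00127 nA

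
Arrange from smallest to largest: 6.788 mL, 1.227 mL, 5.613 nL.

5.613 nL < 1.227 mL < 6.788 mL

6.788 mL = 0.006788 L
1.227 mL = 0.001227 L
5.613 nL = 0.000000005613 L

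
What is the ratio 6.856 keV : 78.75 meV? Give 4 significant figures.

(6.856 × 10^3) / (78.75 × 10^-3) = 0.08706 × 10^6

87060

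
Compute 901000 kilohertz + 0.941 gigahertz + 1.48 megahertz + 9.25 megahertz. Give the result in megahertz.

In megahertz:
  901000 kilohertz = 901000e-3 megahertz = 901
  0.941 gigahertz = 0.941e3 megahertz = 941
  1.48 megahertz → 1.48
  9.25 megahertz → 9.25
Sum: 901 + 941 + 1.48 + 9.25 = 1852.73

1852.73 megahertz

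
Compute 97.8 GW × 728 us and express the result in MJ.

71.1984 MJ

97.8 × 10^9 × 728 × 10^-6 = 71198.4 × 10^3 J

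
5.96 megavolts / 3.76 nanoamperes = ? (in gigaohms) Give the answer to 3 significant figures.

1590000 gigaohms

(5.96e6) / (3.76e-9) = 1.5851e15 Ω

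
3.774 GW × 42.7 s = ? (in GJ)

161.1498 GJ

3.774 × 10^9 × 42.7 = 161.1498 × 10^9 J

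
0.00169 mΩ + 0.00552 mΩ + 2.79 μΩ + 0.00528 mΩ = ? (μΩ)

In μΩ:
  0.00169 mΩ = 0.00169e3 μΩ = 1.69
  0.00552 mΩ = 0.00552e3 μΩ = 5.52
  2.79 μΩ → 2.79
  0.00528 mΩ = 0.00528e3 μΩ = 5.28
Sum: 1.69 + 5.52 + 2.79 + 5.28 = 15.28

15.28 μΩ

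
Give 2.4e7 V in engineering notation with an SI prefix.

= 24e6 V; 1e6 is mega.

24 MV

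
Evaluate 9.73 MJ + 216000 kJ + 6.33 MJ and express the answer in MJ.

232.06 MJ

In MJ:
  9.73 MJ → 9.73
  216000 kJ = 216000 × 10^-3 MJ = 216
  6.33 MJ → 6.33
Sum: 9.73 + 216 + 6.33 = 232.06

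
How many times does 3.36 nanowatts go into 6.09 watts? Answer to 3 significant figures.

(6.09) / (3.36 × 10⁻⁹) = 1.812 × 10⁹

1810000000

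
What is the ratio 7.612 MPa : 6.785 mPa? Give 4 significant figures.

1122000000

(7.612e6) / (6.785e-3) = 1.1219e9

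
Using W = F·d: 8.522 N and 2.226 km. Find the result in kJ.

8.522 × 2.226 × 10³ = 18.969972 × 10³ J

18.969972 kJ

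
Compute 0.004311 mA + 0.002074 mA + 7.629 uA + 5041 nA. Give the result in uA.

In uA:
  0.004311 mA = 0.004311 × 10^3 uA = 4.311
  0.002074 mA = 0.002074 × 10^3 uA = 2.074
  7.629 uA → 7.629
  5041 nA = 5041 × 10^-3 uA = 5.041
Sum: 4.311 + 2.074 + 7.629 + 5.041 = 19.055

19.055 uA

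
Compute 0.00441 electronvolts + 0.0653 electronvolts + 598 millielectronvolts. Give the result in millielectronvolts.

667.71 millielectronvolts

In millielectronvolts:
  0.00441 electronvolts = 0.00441e3 millielectronvolts = 4.41
  0.0653 electronvolts = 0.0653e3 millielectronvolts = 65.3
  598 millielectronvolts → 598
Sum: 4.41 + 65.3 + 598 = 667.71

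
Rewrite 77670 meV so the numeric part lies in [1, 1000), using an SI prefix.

= 77.67 eV; mantissa already in [1, 1000).

77.67 eV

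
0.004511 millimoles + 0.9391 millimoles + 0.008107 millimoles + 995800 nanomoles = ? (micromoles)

1947.518 micromoles

In micromoles:
  0.004511 millimoles = 0.004511 × 10^3 micromoles = 4.511
  0.9391 millimoles = 0.9391 × 10^3 micromoles = 939.1
  0.008107 millimoles = 0.008107 × 10^3 micromoles = 8.107
  995800 nanomoles = 995800 × 10^-3 micromoles = 995.8
Sum: 4.511 + 939.1 + 8.107 + 995.8 = 1947.518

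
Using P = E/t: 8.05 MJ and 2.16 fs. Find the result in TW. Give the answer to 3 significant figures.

(8.05 × 10^6) / (2.16 × 10^-15) = 3.7269 × 10^21 W

3730000000 TW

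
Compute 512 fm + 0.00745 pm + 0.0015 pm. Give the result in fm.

In fm:
  512 fm → 512
  0.00745 pm = 0.00745 × 10^3 fm = 7.45
  0.0015 pm = 0.0015 × 10^3 fm = 1.5
Sum: 512 + 7.45 + 1.5 = 520.95

520.95 fm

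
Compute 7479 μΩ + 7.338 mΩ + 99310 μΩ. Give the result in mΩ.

114.127 mΩ

In mΩ:
  7479 μΩ = 7479 × 10⁻³ mΩ = 7.479
  7.338 mΩ → 7.338
  99310 μΩ = 99310 × 10⁻³ mΩ = 99.31
Sum: 7.479 + 7.338 + 99.31 = 114.127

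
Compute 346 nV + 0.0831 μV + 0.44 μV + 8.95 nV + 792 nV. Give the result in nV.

1670.05 nV

In nV:
  346 nV → 346
  0.0831 μV = 0.0831 × 10^3 nV = 83.1
  0.44 μV = 0.44 × 10^3 nV = 440
  8.95 nV → 8.95
  792 nV → 792
Sum: 346 + 83.1 + 440 + 8.95 + 792 = 1670.05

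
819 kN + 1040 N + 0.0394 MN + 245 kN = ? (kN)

In kN:
  819 kN → 819
  1040 N = 1040 × 10^-3 kN = 1.04
  0.0394 MN = 0.0394 × 10^3 kN = 39.4
  245 kN → 245
Sum: 819 + 1.04 + 39.4 + 245 = 1104.44

1104.44 kN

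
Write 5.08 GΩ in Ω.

giga = 10⁹, (no prefix) = 10⁰; factor is 10⁹.
5.08 × 10⁹ = 5080000000

5080000000 Ω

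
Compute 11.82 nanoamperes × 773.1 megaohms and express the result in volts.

11.82 × 10⁻⁹ × 773.1 × 10⁶ = 9138.042 × 10⁻³ V

9.138042 volts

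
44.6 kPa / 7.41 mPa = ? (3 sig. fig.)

6020000

(44.6e3) / (7.41e-3) = 6.019e6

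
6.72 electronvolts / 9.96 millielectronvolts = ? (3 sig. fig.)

675

(6.72) / (9.96 × 10^-3) = 0.6747 × 10^3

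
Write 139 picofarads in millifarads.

pico = 1e-12, milli = 1e-3; factor is 1e-9.
139 × 1e-9 = 0.000000139

0.000000139 millifarads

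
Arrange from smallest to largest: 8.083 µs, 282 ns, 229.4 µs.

8.083 µs = 0.000008083 s
282 ns = 0.000000282 s
229.4 µs = 0.0002294 s

282 ns < 8.083 µs < 229.4 µs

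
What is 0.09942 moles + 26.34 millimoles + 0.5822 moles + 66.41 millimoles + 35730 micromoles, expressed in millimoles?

In millimoles:
  0.09942 moles = 0.09942e3 millimoles = 99.42
  26.34 millimoles → 26.34
  0.5822 moles = 0.5822e3 millimoles = 582.2
  66.41 millimoles → 66.41
  35730 micromoles = 35730e-3 millimoles = 35.73
Sum: 99.42 + 26.34 + 582.2 + 66.41 + 35.73 = 810.1

810.1 millimoles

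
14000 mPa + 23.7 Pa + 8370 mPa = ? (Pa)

In Pa:
  14000 mPa = 14000 × 10^-3 Pa = 14
  23.7 Pa → 23.7
  8370 mPa = 8370 × 10^-3 Pa = 8.37
Sum: 14 + 23.7 + 8.37 = 46.07

46.07 Pa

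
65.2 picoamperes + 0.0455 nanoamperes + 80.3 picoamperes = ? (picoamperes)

191 picoamperes

In picoamperes:
  65.2 picoamperes → 65.2
  0.0455 nanoamperes = 0.0455 × 10³ picoamperes = 45.5
  80.3 picoamperes → 80.3
Sum: 65.2 + 45.5 + 80.3 = 191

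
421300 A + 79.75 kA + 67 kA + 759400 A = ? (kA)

In kA:
  421300 A = 421300 × 10^-3 kA = 421.3
  79.75 kA → 79.75
  67 kA → 67
  759400 A = 759400 × 10^-3 kA = 759.4
Sum: 421.3 + 79.75 + 67 + 759.4 = 1327.45

1327.45 kA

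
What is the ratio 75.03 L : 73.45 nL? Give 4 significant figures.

1022000000

(75.03) / (73.45 × 10⁻⁹) = 1.0215 × 10⁹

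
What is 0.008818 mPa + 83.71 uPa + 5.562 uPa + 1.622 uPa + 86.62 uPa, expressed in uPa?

In uPa:
  0.008818 mPa = 0.008818e3 uPa = 8.818
  83.71 uPa → 83.71
  5.562 uPa → 5.562
  1.622 uPa → 1.622
  86.62 uPa → 86.62
Sum: 8.818 + 83.71 + 5.562 + 1.622 + 86.62 = 186.332

186.332 uPa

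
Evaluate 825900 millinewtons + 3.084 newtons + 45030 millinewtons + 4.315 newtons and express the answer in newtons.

878.329 newtons

In newtons:
  825900 millinewtons = 825900 × 10^-3 newtons = 825.9
  3.084 newtons → 3.084
  45030 millinewtons = 45030 × 10^-3 newtons = 45.03
  4.315 newtons → 4.315
Sum: 825.9 + 3.084 + 45.03 + 4.315 = 878.329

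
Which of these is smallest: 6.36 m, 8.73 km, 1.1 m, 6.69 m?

1.1 m

6.36 m = 6.36 m
8.73 km = 8730 m
1.1 m = 1.1 m
6.69 m = 6.69 m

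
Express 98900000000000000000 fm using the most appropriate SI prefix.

= 98.9 × 10³ m; 10³ is kilo.

98.9 km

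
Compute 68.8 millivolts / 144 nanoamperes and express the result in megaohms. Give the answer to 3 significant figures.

(68.8 × 10^-3) / (144 × 10^-9) = 0.47778 × 10^6 Ω

0.478 megaohms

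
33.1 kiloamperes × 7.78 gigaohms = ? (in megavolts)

33.1 × 10^3 × 7.78 × 10^9 = 257.518 × 10^12 V

257518000 megavolts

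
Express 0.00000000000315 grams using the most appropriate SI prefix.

3.15 picograms

= 3.15e-12 grams; 1e-12 is pico.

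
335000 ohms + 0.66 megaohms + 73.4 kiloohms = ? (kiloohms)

In kiloohms:
  335000 ohms = 335000 × 10^-3 kiloohms = 335
  0.66 megaohms = 0.66 × 10^3 kiloohms = 660
  73.4 kiloohms → 73.4
Sum: 335 + 660 + 73.4 = 1068.4

1068.4 kiloohms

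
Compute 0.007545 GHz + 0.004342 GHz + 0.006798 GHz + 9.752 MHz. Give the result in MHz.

28.437 MHz

In MHz:
  0.007545 GHz = 0.007545 × 10^3 MHz = 7.545
  0.004342 GHz = 0.004342 × 10^3 MHz = 4.342
  0.006798 GHz = 0.006798 × 10^3 MHz = 6.798
  9.752 MHz → 9.752
Sum: 7.545 + 4.342 + 6.798 + 9.752 = 28.437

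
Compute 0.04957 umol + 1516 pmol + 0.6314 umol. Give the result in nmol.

In nmol:
  0.04957 umol = 0.04957 × 10³ nmol = 49.57
  1516 pmol = 1516 × 10⁻³ nmol = 1.516
  0.6314 umol = 0.6314 × 10³ nmol = 631.4
Sum: 49.57 + 1.516 + 631.4 = 682.486

682.486 nmol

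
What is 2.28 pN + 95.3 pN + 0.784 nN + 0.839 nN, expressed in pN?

1720.58 pN

In pN:
  2.28 pN → 2.28
  95.3 pN → 95.3
  0.784 nN = 0.784 × 10^3 pN = 784
  0.839 nN = 0.839 × 10^3 pN = 839
Sum: 2.28 + 95.3 + 784 + 839 = 1720.58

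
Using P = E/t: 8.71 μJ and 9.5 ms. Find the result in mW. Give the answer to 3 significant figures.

(8.71 × 10^-6) / (9.5 × 10^-3) = 0.91684 × 10^-3 W

0.917 mW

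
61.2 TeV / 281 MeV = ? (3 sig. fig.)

218000

(61.2 × 10¹²) / (281 × 10⁶) = 0.2178 × 10⁶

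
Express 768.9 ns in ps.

nano = 10⁻⁹, pico = 10⁻¹²; factor is 10³.
768.9 × 10³ = 768900

768900 ps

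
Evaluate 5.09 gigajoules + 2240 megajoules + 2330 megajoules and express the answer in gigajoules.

9.66 gigajoules

In gigajoules:
  5.09 gigajoules → 5.09
  2240 megajoules = 2240 × 10^-3 gigajoules = 2.24
  2330 megajoules = 2330 × 10^-3 gigajoules = 2.33
Sum: 5.09 + 2.24 + 2.33 = 9.66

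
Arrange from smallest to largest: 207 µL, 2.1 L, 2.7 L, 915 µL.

207 µL = 0.000207 L
2.1 L = 2.1 L
2.7 L = 2.7 L
915 µL = 0.000915 L

207 µL < 915 µL < 2.1 L < 2.7 L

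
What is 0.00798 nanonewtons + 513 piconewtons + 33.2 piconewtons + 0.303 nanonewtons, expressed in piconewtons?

857.18 piconewtons

In piconewtons:
  0.00798 nanonewtons = 0.00798 × 10³ piconewtons = 7.98
  513 piconewtons → 513
  33.2 piconewtons → 33.2
  0.303 nanonewtons = 0.303 × 10³ piconewtons = 303
Sum: 7.98 + 513 + 33.2 + 303 = 857.18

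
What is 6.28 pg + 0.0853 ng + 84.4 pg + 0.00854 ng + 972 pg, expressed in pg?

1156.52 pg

In pg:
  6.28 pg → 6.28
  0.0853 ng = 0.0853e3 pg = 85.3
  84.4 pg → 84.4
  0.00854 ng = 0.00854e3 pg = 8.54
  972 pg → 972
Sum: 6.28 + 85.3 + 84.4 + 8.54 + 972 = 1156.52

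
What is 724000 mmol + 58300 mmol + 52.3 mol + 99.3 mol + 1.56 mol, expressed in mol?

In mol:
  724000 mmol = 724000e-3 mol = 724
  58300 mmol = 58300e-3 mol = 58.3
  52.3 mol → 52.3
  99.3 mol → 99.3
  1.56 mol → 1.56
Sum: 724 + 58.3 + 52.3 + 99.3 + 1.56 = 935.46

935.46 mol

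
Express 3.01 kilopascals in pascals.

3010 pascals

kilo = 10³, (no prefix) = 10⁰; factor is 10³.
3.01 × 10³ = 3010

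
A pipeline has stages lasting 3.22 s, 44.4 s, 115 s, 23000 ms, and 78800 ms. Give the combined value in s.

264.42 s

In s:
  3.22 s → 3.22
  44.4 s → 44.4
  115 s → 115
  23000 ms = 23000 × 10⁻³ s = 23
  78800 ms = 78800 × 10⁻³ s = 78.8
Sum: 3.22 + 44.4 + 115 + 23 + 78.8 = 264.42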